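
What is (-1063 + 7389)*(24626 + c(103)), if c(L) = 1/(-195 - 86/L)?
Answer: 3142319945418/20171 ≈ 1.5578e+8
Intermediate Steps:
(-1063 + 7389)*(24626 + c(103)) = (-1063 + 7389)*(24626 - 1*103/(86 + 195*103)) = 6326*(24626 - 1*103/(86 + 20085)) = 6326*(24626 - 1*103/20171) = 6326*(24626 - 1*103*1/20171) = 6326*(24626 - 103/20171) = 6326*(496730943/20171) = 3142319945418/20171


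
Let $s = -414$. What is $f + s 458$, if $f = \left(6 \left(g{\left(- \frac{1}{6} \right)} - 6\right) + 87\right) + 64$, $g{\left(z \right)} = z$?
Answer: $-189498$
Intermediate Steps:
$f = 114$ ($f = \left(6 \left(- \frac{1}{6} - 6\right) + 87\right) + 64 = \left(6 \left(- \frac{37}{6}\right) + 87\right) + 64 = \left(-37 + 87\right) + 64 = 50 + 64 = 114$)
$f + s 458 = 114 - 189612 = -189498$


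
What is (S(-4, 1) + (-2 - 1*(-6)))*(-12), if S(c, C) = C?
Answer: -60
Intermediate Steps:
(S(-4, 1) + (-2 - 1*(-6)))*(-12) = (1 + (-2 - 1*(-6)))*(-12) = (1 + (-2 + 6))*(-12) = (1 + 4)*(-12) = 5*(-12) = -60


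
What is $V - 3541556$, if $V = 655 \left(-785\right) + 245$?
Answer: $-4055486$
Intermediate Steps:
$V = -513930$ ($V = -514175 + 245 = -513930$)
$V - 3541556 = -513930 - 3541556 = -4055486$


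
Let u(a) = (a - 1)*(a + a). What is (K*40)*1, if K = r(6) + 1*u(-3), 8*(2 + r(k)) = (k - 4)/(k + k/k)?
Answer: 6170/7 ≈ 881.43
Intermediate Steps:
u(a) = 2*a*(-1 + a) (u(a) = (-1 + a)*(2*a) = 2*a*(-1 + a))
r(k) = -2 + (-4 + k)/(8*(1 + k)) (r(k) = -2 + ((k - 4)/(k + k/k))/8 = -2 + ((-4 + k)/(k + 1))/8 = -2 + ((-4 + k)/(1 + k))/8 = -2 + (-4 + k)/(8*(1 + k)))
K = 617/28 (K = 5*(-4 - 3*6)/(8*(1 + 6)) + 1*(2*(-3)*(-1 - 3)) = (5/8)*(-4 - 18)/7 + 1*(2*(-3)*(-4)) = (5/8)*(⅐)*(-22) + 1*24 = -55/28 + 24 = 617/28 ≈ 22.036)
(K*40)*1 = ((617/28)*40)*1 = (6170/7)*1 = 6170/7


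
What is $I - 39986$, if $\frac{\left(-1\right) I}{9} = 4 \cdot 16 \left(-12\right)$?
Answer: $-33074$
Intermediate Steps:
$I = 6912$ ($I = - 9 \cdot 4 \cdot 16 \left(-12\right) = - 9 \cdot 64 \left(-12\right) = \left(-9\right) \left(-768\right) = 6912$)
$I - 39986 = 6912 - 39986 = -33074$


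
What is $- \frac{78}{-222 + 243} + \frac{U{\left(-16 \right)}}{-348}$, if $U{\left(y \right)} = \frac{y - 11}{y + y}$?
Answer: $- \frac{96575}{25984} \approx -3.7167$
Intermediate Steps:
$U{\left(y \right)} = \frac{-11 + y}{2 y}$
$- \frac{78}{-222 + 243} + \frac{U{\left(-16 \right)}}{-348} = - \frac{78}{-222 + 243} + \frac{\frac{1}{2} \frac{1}{-16} \left(-11 - 16\right)}{-348} = - \frac{78}{21} + \frac{1}{2} \left(- \frac{1}{16}\right) \left(-27\right) \left(- \frac{1}{348}\right) = \left(-78\right) \frac{1}{21} + \frac{27}{32} \left(- \frac{1}{348}\right) = - \frac{26}{7} - \frac{9}{3712} = - \frac{96575}{25984}$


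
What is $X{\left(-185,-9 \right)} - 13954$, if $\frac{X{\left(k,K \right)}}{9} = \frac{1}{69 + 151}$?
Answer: $- \frac{3069871}{220} \approx -13954.0$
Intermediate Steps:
$X{\left(k,K \right)} = \frac{9}{220}$ ($X{\left(k,K \right)} = \frac{9}{69 + 151} = \frac{9}{220}$)
$X{\left(-185,-9 \right)} - 13954 = \frac{9}{220} - 13954 = - \frac{3069871}{220}$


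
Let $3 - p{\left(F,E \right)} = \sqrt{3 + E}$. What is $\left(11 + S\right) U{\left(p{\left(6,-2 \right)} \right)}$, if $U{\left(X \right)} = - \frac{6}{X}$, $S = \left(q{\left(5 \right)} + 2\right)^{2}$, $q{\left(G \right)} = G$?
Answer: $-180$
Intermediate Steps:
$p{\left(F,E \right)} = 3 - \sqrt{3 + E}$
$S = 49$ ($S = \left(5 + 2\right)^{2} = 7^{2} = 49$)
$\left(11 + S\right) U{\left(p{\left(6,-2 \right)} \right)} = \left(11 + 49\right) \left(- \frac{6}{3 - \sqrt{3 - 2}}\right) = 60 \left(- \frac{6}{3 - \sqrt{1}}\right) = 60 \left(- \frac{6}{3 - 1}\right) = 60 \left(- \frac{6}{2}\right) = 60 \left(\left(-6\right) \frac{1}{2}\right) = 60 \left(-3\right) = -180$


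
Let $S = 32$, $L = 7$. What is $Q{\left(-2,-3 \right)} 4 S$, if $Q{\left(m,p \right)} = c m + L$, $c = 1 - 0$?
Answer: $640$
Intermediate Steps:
$c = 1$ ($c = 1 + 0 = 1$)
$Q{\left(m,p \right)} = 7 + m$ ($Q{\left(m,p \right)} = 1 m + 7 = m + 7 = 7 + m$)
$Q{\left(-2,-3 \right)} 4 S = \left(7 - 2\right) 4 \cdot 32 = 5 \cdot 4 \cdot 32 = 20 \cdot 32 = 640$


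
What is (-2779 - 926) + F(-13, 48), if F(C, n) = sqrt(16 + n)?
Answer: -3697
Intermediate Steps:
(-2779 - 926) + F(-13, 48) = (-2779 - 926) + sqrt(16 + 48) = -3705 + sqrt(64) = -3705 + 8 = -3697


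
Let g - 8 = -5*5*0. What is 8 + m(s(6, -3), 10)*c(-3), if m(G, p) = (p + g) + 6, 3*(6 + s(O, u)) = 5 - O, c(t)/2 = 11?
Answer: 536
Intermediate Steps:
g = 8 (g = 8 - 5*5*0 = 8 - 25*0 = 8 + 0 = 8)
c(t) = 22 (c(t) = 2*11 = 22)
s(O, u) = -13/3 - O/3 (s(O, u) = -6 + (5 - O)/3 = -6 + (5/3 - O/3) = -13/3 - O/3)
m(G, p) = 14 + p (m(G, p) = (p + 8) + 6 = (8 + p) + 6 = 14 + p)
8 + m(s(6, -3), 10)*c(-3) = 8 + (14 + 10)*22 = 8 + 24*22 = 8 + 528 = 536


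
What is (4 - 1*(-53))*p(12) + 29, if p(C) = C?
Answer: 713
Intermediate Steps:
(4 - 1*(-53))*p(12) + 29 = (4 - 1*(-53))*12 + 29 = (4 + 53)*12 + 29 = 57*12 + 29 = 684 + 29 = 713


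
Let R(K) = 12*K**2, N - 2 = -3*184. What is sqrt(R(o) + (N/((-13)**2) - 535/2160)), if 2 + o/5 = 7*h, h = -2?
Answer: sqrt(16820276151)/468 ≈ 277.12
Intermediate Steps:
o = -80 (o = -10 + 5*(7*(-2)) = -10 + 5*(-14) = -10 - 70 = -80)
N = -550 (N = 2 - 3*184 = 2 - 552 = -550)
sqrt(R(o) + (N/((-13)**2) - 535/2160)) = sqrt(12*(-80)**2 + (-550/((-13)**2) - 535/2160)) = sqrt(12*6400 + (-550/169 - 535*1/2160)) = sqrt(76800 + (-550*1/169 - 107/432)) = sqrt(76800 + (-550/169 - 107/432)) = sqrt(76800 - 255683/73008) = sqrt(5606758717/73008) = sqrt(16820276151)/468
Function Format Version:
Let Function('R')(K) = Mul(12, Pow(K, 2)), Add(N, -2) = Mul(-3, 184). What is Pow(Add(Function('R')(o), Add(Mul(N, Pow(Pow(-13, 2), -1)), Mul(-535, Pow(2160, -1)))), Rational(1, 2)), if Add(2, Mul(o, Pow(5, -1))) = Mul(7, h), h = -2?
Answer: Mul(Rational(1, 468), Pow(16820276151, Rational(1, 2))) ≈ 277.12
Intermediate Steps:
o = -80 (o = Add(-10, Mul(5, Mul(7, -2))) = Add(-10, Mul(5, -14)) = Add(-10, -70) = -80)
N = -550 (N = Add(2, Mul(-3, 184)) = Add(2, -552) = -550)
Pow(Add(Function('R')(o), Add(Mul(N, Pow(Pow(-13, 2), -1)), Mul(-535, Pow(2160, -1)))), Rational(1, 2)) = Pow(Add(Mul(12, Pow(-80, 2)), Add(Mul(-550, Pow(Pow(-13, 2), -1)), Mul(-535, Pow(2160, -1)))), Rational(1, 2)) = Pow(Add(Mul(12, 6400), Add(Mul(-550, Pow(169, -1)), Mul(-535, Rational(1, 2160)))), Rational(1, 2)) = Pow(Add(76800, Add(Mul(-550, Rational(1, 169)), Rational(-107, 432))), Rational(1, 2)) = Pow(Add(76800, Add(Rational(-550, 169), Rational(-107, 432))), Rational(1, 2)) = Pow(Add(76800, Rational(-255683, 73008)), Rational(1, 2)) = Pow(Rational(5606758717, 73008), Rational(1, 2)) = Mul(Rational(1, 468), Pow(16820276151, Rational(1, 2)))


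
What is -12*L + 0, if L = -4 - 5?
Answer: 108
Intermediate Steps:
L = -9
-12*L + 0 = -12*(-9) + 0 = 108 + 0 = 108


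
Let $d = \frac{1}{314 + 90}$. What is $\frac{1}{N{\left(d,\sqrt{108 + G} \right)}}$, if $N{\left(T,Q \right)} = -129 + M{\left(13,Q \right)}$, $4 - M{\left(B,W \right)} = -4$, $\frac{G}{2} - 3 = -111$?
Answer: $- \frac{1}{121} \approx -0.0082645$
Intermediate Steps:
$G = -216$ ($G = 6 + 2 \left(-111\right) = 6 - 222 = -216$)
$d = \frac{1}{404} \approx 0.0024752$
$M{\left(B,W \right)} = 8$ ($M{\left(B,W \right)} = 4 - -4 = 4 + 4 = 8$)
$N{\left(T,Q \right)} = -121$ ($N{\left(T,Q \right)} = -129 + 8 = -121$)
$\frac{1}{N{\left(d,\sqrt{108 + G} \right)}} = \frac{1}{-121} = - \frac{1}{121}$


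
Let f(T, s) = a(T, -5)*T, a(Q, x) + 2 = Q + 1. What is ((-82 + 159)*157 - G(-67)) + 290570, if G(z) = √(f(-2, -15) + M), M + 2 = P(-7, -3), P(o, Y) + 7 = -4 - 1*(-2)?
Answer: 302659 - I*√5 ≈ 3.0266e+5 - 2.2361*I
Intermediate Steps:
a(Q, x) = -1 + Q (a(Q, x) = -2 + (Q + 1) = -2 + (1 + Q) = -1 + Q)
f(T, s) = T*(-1 + T) (f(T, s) = (-1 + T)*T = T*(-1 + T))
P(o, Y) = -9 (P(o, Y) = -7 + (-4 - 1*(-2)) = -7 + (-4 + 2) = -7 - 2 = -9)
M = -11 (M = -2 - 9 = -11)
G(z) = I*√5 (G(z) = √(-2*(-1 - 2) - 11) = √(-2*(-3) - 11) = √(6 - 11) = √(-5) = I*√5)
((-82 + 159)*157 - G(-67)) + 290570 = ((-82 + 159)*157 - I*√5) + 290570 = (77*157 - I*√5) + 290570 = (12089 - I*√5) + 290570 = 302659 - I*√5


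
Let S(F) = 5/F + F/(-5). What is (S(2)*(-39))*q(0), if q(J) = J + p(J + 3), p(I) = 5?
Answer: -819/2 ≈ -409.50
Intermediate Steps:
q(J) = 5 + J (q(J) = J + 5 = 5 + J)
S(F) = 5/F - F/5 (S(F) = 5/F + F*(-⅕) = 5/F - F/5)
(S(2)*(-39))*q(0) = ((5/2 - ⅕*2)*(-39))*(5 + 0) = ((5*(½) - ⅖)*(-39))*5 = ((5/2 - ⅖)*(-39))*5 = ((21/10)*(-39))*5 = -819/10*5 = -819/2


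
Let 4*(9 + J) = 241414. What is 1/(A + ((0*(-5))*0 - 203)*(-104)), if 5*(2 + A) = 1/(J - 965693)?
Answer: 9053485/191119068348 ≈ 4.7371e-5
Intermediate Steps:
J = 120689/2 (J = -9 + (¼)*241414 = -9 + 120707/2 = 120689/2 ≈ 60345.)
A = -18106972/9053485 (A = -2 + 1/(5*(120689/2 - 965693)) = -2 + 1/(5*(-1810697/2)) = -2 + (⅕)*(-2/1810697) = -2 - 2/9053485 = -18106972/9053485 ≈ -2.0000)
1/(A + ((0*(-5))*0 - 203)*(-104)) = 1/(-18106972/9053485 + ((0*(-5))*0 - 203)*(-104)) = 1/(-18106972/9053485 + (0*0 - 203)*(-104)) = 1/(-18106972/9053485 + (0 - 203)*(-104)) = 1/(-18106972/9053485 - 203*(-104)) = 1/(-18106972/9053485 + 21112) = 1/(191119068348/9053485) = 9053485/191119068348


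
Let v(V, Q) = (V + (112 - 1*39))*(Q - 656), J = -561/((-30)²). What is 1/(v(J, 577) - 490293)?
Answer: -300/148803227 ≈ -2.0161e-6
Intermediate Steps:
J = -187/300 (J = -561/900 = -561*1/900 = -187/300 ≈ -0.62333)
v(V, Q) = (-656 + Q)*(73 + V) (v(V, Q) = (V + (112 - 39))*(-656 + Q) = (V + 73)*(-656 + Q) = (73 + V)*(-656 + Q) = (-656 + Q)*(73 + V))
1/(v(J, 577) - 490293) = 1/((-47888 - 656*(-187/300) + 73*577 + 577*(-187/300)) - 490293) = 1/((-47888 + 30668/75 + 42121 - 107899/300) - 490293) = 1/(-1715327/300 - 490293) = 1/(-148803227/300) = -300/148803227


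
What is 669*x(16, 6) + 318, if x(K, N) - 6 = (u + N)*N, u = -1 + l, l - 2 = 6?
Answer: 56514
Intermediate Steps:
l = 8 (l = 2 + 6 = 8)
u = 7 (u = -1 + 8 = 7)
x(K, N) = 6 + N*(7 + N) (x(K, N) = 6 + (7 + N)*N = 6 + N*(7 + N))
669*x(16, 6) + 318 = 669*(6 + 6**2 + 7*6) + 318 = 669*(6 + 36 + 42) + 318 = 669*84 + 318 = 56196 + 318 = 56514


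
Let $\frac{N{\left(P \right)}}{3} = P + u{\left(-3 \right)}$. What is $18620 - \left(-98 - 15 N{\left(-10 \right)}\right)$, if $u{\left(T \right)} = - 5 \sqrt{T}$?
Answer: $18268 - 225 i \sqrt{3} \approx 18268.0 - 389.71 i$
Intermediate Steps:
$N{\left(P \right)} = 3 P - 15 i \sqrt{3}$ ($N{\left(P \right)} = 3 \left(P - 5 \sqrt{-3}\right) = 3 \left(P - 5 i \sqrt{3}\right) = 3 P - 15 i \sqrt{3}$)
$18620 - \left(-98 - 15 N{\left(-10 \right)}\right) = 18620 - \left(-98 - 15 \left(3 \left(-10\right) - 15 i \sqrt{3}\right)\right) = 18620 - \left(-98 - 15 \left(-30 - 15 i \sqrt{3}\right)\right) = 18620 - \left(-98 + \left(450 + 225 i \sqrt{3}\right)\right) = 18620 - \left(352 + 225 i \sqrt{3}\right) = 18268 - 225 i \sqrt{3}$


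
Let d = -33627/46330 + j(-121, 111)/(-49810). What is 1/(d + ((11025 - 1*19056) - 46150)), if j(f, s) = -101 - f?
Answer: -230769730/12503502329877 ≈ -1.8456e-5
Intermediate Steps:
d = -167588747/230769730 (d = -33627/46330 + (-101 - 1*(-121))/(-49810) = -33627*1/46330 + (-101 + 121)*(-1/49810) = -33627/46330 + 20*(-1/49810) = -33627/46330 - 2/4981 = -167588747/230769730 ≈ -0.72622)
1/(d + ((11025 - 1*19056) - 46150)) = 1/(-167588747/230769730 + ((11025 - 1*19056) - 46150)) = 1/(-167588747/230769730 + ((11025 - 19056) - 46150)) = 1/(-167588747/230769730 + (-8031 - 46150)) = 1/(-167588747/230769730 - 54181) = 1/(-12503502329877/230769730) = -230769730/12503502329877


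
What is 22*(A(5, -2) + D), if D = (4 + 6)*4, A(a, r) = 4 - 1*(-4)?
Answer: 1056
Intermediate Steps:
A(a, r) = 8 (A(a, r) = 4 + 4 = 8)
D = 40 (D = 10*4 = 40)
22*(A(5, -2) + D) = 22*(8 + 40) = 22*48 = 1056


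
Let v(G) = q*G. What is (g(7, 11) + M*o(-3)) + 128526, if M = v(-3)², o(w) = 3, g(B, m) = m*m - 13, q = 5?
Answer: 129309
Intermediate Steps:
g(B, m) = -13 + m² (g(B, m) = m² - 13 = -13 + m²)
v(G) = 5*G
M = 225 (M = (5*(-3))² = (-15)² = 225)
(g(7, 11) + M*o(-3)) + 128526 = ((-13 + 11²) + 225*3) + 128526 = ((-13 + 121) + 675) + 128526 = (108 + 675) + 128526 = 783 + 128526 = 129309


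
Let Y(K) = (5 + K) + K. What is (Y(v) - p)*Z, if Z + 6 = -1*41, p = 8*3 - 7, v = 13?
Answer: -658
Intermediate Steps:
p = 17 (p = 24 - 7 = 17)
Y(K) = 5 + 2*K
Z = -47 (Z = -6 - 1*41 = -6 - 41 = -47)
(Y(v) - p)*Z = ((5 + 2*13) - 1*17)*(-47) = ((5 + 26) - 17)*(-47) = (31 - 17)*(-47) = 14*(-47) = -658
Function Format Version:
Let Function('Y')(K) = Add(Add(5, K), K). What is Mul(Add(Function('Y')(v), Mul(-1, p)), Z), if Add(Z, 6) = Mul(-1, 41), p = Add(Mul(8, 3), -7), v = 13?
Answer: -658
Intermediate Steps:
p = 17 (p = Add(24, -7) = 17)
Function('Y')(K) = Add(5, Mul(2, K))
Z = -47 (Z = Add(-6, Mul(-1, 41)) = Add(-6, -41) = -47)
Mul(Add(Function('Y')(v), Mul(-1, p)), Z) = Mul(Add(Add(5, Mul(2, 13)), Mul(-1, 17)), -47) = Mul(Add(Add(5, 26), -17), -47) = Mul(Add(31, -17), -47) = Mul(14, -47) = -658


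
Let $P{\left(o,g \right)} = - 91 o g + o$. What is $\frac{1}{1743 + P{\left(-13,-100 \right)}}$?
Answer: $- \frac{1}{116570} \approx -8.5785 \cdot 10^{-6}$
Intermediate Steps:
$P{\left(o,g \right)} = o - 91 g o$ ($P{\left(o,g \right)} = - 91 g o + o = o - 91 g o$)
$\frac{1}{1743 + P{\left(-13,-100 \right)}} = \frac{1}{1743 - 13 \left(1 - -9100\right)} = \frac{1}{1743 - 13 \left(1 + 9100\right)} = \frac{1}{1743 - 118313} = \frac{1}{-116570} = - \frac{1}{116570}$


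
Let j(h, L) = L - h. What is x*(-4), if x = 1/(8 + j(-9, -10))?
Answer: -4/7 ≈ -0.57143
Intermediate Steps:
x = 1/7 (x = 1/(8 + (-10 - 1*(-9))) = 1/(8 + (-10 + 9)) = 1/(8 - 1) = 1/7 ≈ 0.14286)
x*(-4) = (1/7)*(-4) = -4/7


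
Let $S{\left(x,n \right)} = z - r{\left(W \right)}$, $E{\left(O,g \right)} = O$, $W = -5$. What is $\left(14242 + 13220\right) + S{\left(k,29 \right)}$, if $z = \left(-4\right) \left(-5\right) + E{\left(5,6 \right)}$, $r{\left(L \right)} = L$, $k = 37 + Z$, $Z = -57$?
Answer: $27492$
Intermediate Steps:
$k = -20$ ($k = 37 - 57 = -20$)
$z = 25$ ($z = \left(-4\right) \left(-5\right) + 5 = 20 + 5 = 25$)
$S{\left(x,n \right)} = 30$ ($S{\left(x,n \right)} = 25 - -5 = 25 + 5 = 30$)
$\left(14242 + 13220\right) + S{\left(k,29 \right)} = \left(14242 + 13220\right) + 30 = 27462 + 30 = 27492$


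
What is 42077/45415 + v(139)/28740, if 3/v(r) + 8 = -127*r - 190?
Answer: 1439139256649/1553307264140 ≈ 0.92650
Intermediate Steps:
v(r) = 3/(-198 - 127*r) (v(r) = 3/(-8 + (-127*r - 190)) = 3/(-8 + (-190 - 127*r)) = 3/(-198 - 127*r))
42077/45415 + v(139)/28740 = 42077/45415 - 3/(198 + 127*139)/28740 = 42077*(1/45415) - 3/(198 + 17653)*(1/28740) = 42077/45415 - 3/17851*(1/28740) = 42077/45415 - 3*1/17851*(1/28740) = 42077/45415 - 3/17851*1/28740 = 42077/45415 - 1/171012580 = 1439139256649/1553307264140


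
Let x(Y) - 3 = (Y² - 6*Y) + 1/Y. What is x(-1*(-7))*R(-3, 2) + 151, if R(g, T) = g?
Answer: 844/7 ≈ 120.57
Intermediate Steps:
x(Y) = 3 + 1/Y + Y² - 6*Y (x(Y) = 3 + ((Y² - 6*Y) + 1/Y) = 3 + (1/Y + Y² - 6*Y) = 3 + 1/Y + Y² - 6*Y)
x(-1*(-7))*R(-3, 2) + 151 = (3 + 1/(-1*(-7)) + (-1*(-7))² - (-6)*(-7))*(-3) + 151 = (3 + 1/7 + 7² - 6*7)*(-3) + 151 = (3 + ⅐ + 49 - 42)*(-3) + 151 = (71/7)*(-3) + 151 = -213/7 + 151 = 844/7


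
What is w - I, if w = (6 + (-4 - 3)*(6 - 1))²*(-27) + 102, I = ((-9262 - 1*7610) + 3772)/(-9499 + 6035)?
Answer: -19579205/866 ≈ -22609.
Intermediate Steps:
I = 3275/866 (I = ((-9262 - 7610) + 3772)/(-3464) = (-16872 + 3772)*(-1/3464) = -13100*(-1/3464) = 3275/866 ≈ 3.7818)
w = -22605 (w = (6 - 7*5)²*(-27) + 102 = (6 - 35)²*(-27) + 102 = (-29)²*(-27) + 102 = 841*(-27) + 102 = -22707 + 102 = -22605)
w - I = -22605 - 1*3275/866 = -22605 - 3275/866 = -19579205/866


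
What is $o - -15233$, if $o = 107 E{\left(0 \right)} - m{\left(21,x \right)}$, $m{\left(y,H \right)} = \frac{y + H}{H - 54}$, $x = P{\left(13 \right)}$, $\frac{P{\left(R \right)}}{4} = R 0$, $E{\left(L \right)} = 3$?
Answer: $\frac{279979}{18} \approx 15554.0$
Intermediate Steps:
$P{\left(R \right)} = 0$ ($P{\left(R \right)} = 4 R 0 = 4 \cdot 0 = 0$)
$x = 0$
$m{\left(y,H \right)} = \frac{H + y}{-54 + H}$
$o = \frac{5785}{18}$ ($o = 107 \cdot 3 - \frac{0 + 21}{-54 + 0} = 321 - \frac{1}{-54} \cdot 21 = 321 - \left(- \frac{1}{54}\right) 21 = 321 - - \frac{7}{18} = 321 + \frac{7}{18} = \frac{5785}{18} \approx 321.39$)
$o - -15233 = \frac{5785}{18} - -15233 = \frac{5785}{18} + 15233 = \frac{279979}{18}$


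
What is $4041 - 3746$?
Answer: $295$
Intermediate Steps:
$4041 - 3746 = 295$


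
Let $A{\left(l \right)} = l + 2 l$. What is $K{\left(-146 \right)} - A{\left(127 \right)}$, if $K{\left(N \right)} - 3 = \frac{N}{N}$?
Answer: $-377$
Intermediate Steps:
$K{\left(N \right)} = 4$ ($K{\left(N \right)} = 3 + \frac{N}{N} = 3 + 1 = 4$)
$A{\left(l \right)} = 3 l$
$K{\left(-146 \right)} - A{\left(127 \right)} = 4 - 3 \cdot 127 = 4 - 381 = -377$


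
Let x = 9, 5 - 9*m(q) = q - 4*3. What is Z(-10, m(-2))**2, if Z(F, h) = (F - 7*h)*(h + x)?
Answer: 497290000/6561 ≈ 75795.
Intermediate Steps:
m(q) = 17/9 - q/9 (m(q) = 5/9 - (q - 4*3)/9 = 5/9 - (q - 12)/9 = 5/9 - (-12 + q)/9 = 5/9 + (4/3 - q/9) = 17/9 - q/9)
Z(F, h) = (9 + h)*(F - 7*h) (Z(F, h) = (F - 7*h)*(h + 9) = (F - 7*h)*(9 + h) = (9 + h)*(F - 7*h))
Z(-10, m(-2))**2 = (-63*(17/9 - 1/9*(-2)) - 7*(17/9 - 1/9*(-2))**2 + 9*(-10) - 10*(17/9 - 1/9*(-2)))**2 = (-63*(17/9 + 2/9) - 7*(17/9 + 2/9)**2 - 90 - 10*(17/9 + 2/9))**2 = (-63*19/9 - 7*(19/9)**2 - 90 - 10*19/9)**2 = (-133 - 7*361/81 - 90 - 190/9)**2 = (-133 - 2527/81 - 90 - 190/9)**2 = (-22300/81)**2 = 497290000/6561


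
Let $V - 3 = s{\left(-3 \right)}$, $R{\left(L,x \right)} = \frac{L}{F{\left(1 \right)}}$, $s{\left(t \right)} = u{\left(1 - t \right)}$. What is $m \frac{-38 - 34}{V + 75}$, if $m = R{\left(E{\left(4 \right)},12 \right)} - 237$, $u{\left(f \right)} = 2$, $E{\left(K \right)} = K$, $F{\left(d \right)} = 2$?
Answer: $\frac{423}{2} \approx 211.5$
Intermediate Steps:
$s{\left(t \right)} = 2$
$R{\left(L,x \right)} = \frac{L}{2}$
$V = 5$ ($V = 3 + 2 = 5$)
$m = -235$ ($m = \frac{1}{2} \cdot 4 - 237 = 2 - 237 = -235$)
$m \frac{-38 - 34}{V + 75} = - 235 \frac{-38 - 34}{5 + 75} = - 235 \left(- \frac{72}{80}\right) = - 235 \left(\left(-72\right) \frac{1}{80}\right) = \left(-235\right) \left(- \frac{9}{10}\right) = \frac{423}{2}$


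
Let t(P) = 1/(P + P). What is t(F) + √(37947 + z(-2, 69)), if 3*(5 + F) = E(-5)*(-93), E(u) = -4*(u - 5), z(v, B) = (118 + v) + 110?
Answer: -1/2490 + √38173 ≈ 195.38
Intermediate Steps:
z(v, B) = 228 + v
E(u) = 20 - 4*u (E(u) = -4*(-5 + u) = 20 - 4*u)
F = -1245 (F = -5 + ((20 - 4*(-5))*(-93))/3 = -5 + ((20 + 20)*(-93))/3 = -5 + (40*(-93))/3 = -5 + (⅓)*(-3720) = -5 - 1240 = -1245)
t(P) = 1/(2*P)
t(F) + √(37947 + z(-2, 69)) = (½)/(-1245) + √(37947 + (228 - 2)) = (½)*(-1/1245) + √(37947 + 226) = -1/2490 + √38173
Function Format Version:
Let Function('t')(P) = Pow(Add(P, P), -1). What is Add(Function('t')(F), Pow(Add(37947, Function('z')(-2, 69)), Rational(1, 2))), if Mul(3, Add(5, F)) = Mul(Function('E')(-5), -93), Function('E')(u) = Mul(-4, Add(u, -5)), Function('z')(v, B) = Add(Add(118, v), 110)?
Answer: Add(Rational(-1, 2490), Pow(38173, Rational(1, 2))) ≈ 195.38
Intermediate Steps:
Function('z')(v, B) = Add(228, v)
Function('E')(u) = Add(20, Mul(-4, u)) (Function('E')(u) = Mul(-4, Add(-5, u)) = Add(20, Mul(-4, u)))
F = -1245 (F = Add(-5, Mul(Rational(1, 3), Mul(Add(20, Mul(-4, -5)), -93))) = Add(-5, Mul(Rational(1, 3), Mul(Add(20, 20), -93))) = Add(-5, Mul(Rational(1, 3), Mul(40, -93))) = Add(-5, Mul(Rational(1, 3), -3720)) = Add(-5, -1240) = -1245)
Function('t')(P) = Mul(Rational(1, 2), Pow(P, -1)) (Function('t')(P) = Pow(Mul(2, P), -1) = Mul(Rational(1, 2), Pow(P, -1)))
Add(Function('t')(F), Pow(Add(37947, Function('z')(-2, 69)), Rational(1, 2))) = Add(Mul(Rational(1, 2), Pow(-1245, -1)), Pow(Add(37947, Add(228, -2)), Rational(1, 2))) = Add(Mul(Rational(1, 2), Rational(-1, 1245)), Pow(Add(37947, 226), Rational(1, 2))) = Add(Rational(-1, 2490), Pow(38173, Rational(1, 2)))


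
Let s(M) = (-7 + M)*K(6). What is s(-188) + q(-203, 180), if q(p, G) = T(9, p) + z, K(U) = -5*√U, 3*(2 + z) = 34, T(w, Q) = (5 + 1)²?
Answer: 136/3 + 975*√6 ≈ 2433.6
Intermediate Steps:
T(w, Q) = 36 (T(w, Q) = 6² = 36)
z = 28/3 (z = -2 + (⅓)*34 = -2 + 34/3 = 28/3 ≈ 9.3333)
q(p, G) = 136/3 (q(p, G) = 36 + 28/3 = 136/3)
s(M) = -5*√6*(-7 + M) (s(M) = (-7 + M)*(-5*√6) = -5*√6*(-7 + M))
s(-188) + q(-203, 180) = 5*√6*(7 - 1*(-188)) + 136/3 = 5*√6*(7 + 188) + 136/3 = 5*√6*195 + 136/3 = 975*√6 + 136/3 = 136/3 + 975*√6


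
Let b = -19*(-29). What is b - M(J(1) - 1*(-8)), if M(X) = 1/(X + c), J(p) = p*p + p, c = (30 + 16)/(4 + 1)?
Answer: 52891/96 ≈ 550.95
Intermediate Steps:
b = 551
c = 46/5 ≈ 9.2000
J(p) = p + p² (J(p) = p² + p = p + p²)
M(X) = 1/(46/5 + X) (M(X) = 1/(X + 46/5) = 1/(46/5 + X))
b - M(J(1) - 1*(-8)) = 551 - 5/(46 + 5*(1*(1 + 1) - 1*(-8))) = 551 - 5/(46 + 5*(1*2 + 8)) = 551 - 5/(46 + 5*(2 + 8)) = 551 - 5/(46 + 5*10) = 551 - 5/(46 + 50) = 551 - 5/96 = 52891/96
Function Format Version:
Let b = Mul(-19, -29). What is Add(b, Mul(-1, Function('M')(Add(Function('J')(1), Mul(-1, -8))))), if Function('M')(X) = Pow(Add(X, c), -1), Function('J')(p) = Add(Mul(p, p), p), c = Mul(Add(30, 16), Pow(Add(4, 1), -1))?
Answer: Rational(52891, 96) ≈ 550.95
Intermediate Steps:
b = 551
c = Rational(46, 5) (c = Mul(46, Pow(5, -1)) = Mul(46, Rational(1, 5)) = Rational(46, 5) ≈ 9.2000)
Function('J')(p) = Add(p, Pow(p, 2)) (Function('J')(p) = Add(Pow(p, 2), p) = Add(p, Pow(p, 2)))
Function('M')(X) = Pow(Add(Rational(46, 5), X), -1) (Function('M')(X) = Pow(Add(X, Rational(46, 5)), -1) = Pow(Add(Rational(46, 5), X), -1))
Add(b, Mul(-1, Function('M')(Add(Function('J')(1), Mul(-1, -8))))) = Add(551, Mul(-1, Mul(5, Pow(Add(46, Mul(5, Add(Mul(1, Add(1, 1)), Mul(-1, -8)))), -1)))) = Add(551, Mul(-1, Mul(5, Pow(Add(46, Mul(5, Add(Mul(1, 2), 8))), -1)))) = Add(551, Mul(-1, Mul(5, Pow(Add(46, Mul(5, Add(2, 8))), -1)))) = Add(551, Mul(-1, Mul(5, Pow(Add(46, Mul(5, 10)), -1)))) = Add(551, Mul(-1, Mul(5, Pow(Add(46, 50), -1)))) = Add(551, Mul(-1, Mul(5, Pow(96, -1)))) = Add(551, Mul(-1, Mul(5, Rational(1, 96)))) = Add(551, Mul(-1, Rational(5, 96))) = Add(551, Rational(-5, 96)) = Rational(52891, 96)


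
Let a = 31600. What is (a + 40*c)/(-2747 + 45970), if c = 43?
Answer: 33320/43223 ≈ 0.77089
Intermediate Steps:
(a + 40*c)/(-2747 + 45970) = (31600 + 40*43)/(-2747 + 45970) = (31600 + 1720)/43223 = 33320*(1/43223) = 33320/43223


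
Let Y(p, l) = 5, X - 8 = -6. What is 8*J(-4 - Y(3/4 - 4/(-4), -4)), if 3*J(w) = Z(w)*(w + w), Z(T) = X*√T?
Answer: -288*I ≈ -288.0*I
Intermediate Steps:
X = 2 (X = 8 - 6 = 2)
Z(T) = 2*√T
J(w) = 4*w^(3/2)/3 (J(w) = ((2*√w)*(w + w))/3 = ((2*√w)*(2*w))/3 = (4*w^(3/2))/3 = 4*w^(3/2)/3)
8*J(-4 - Y(3/4 - 4/(-4), -4)) = 8*(4*(-4 - 1*5)^(3/2)/3) = 8*(4*(-4 - 5)^(3/2)/3) = 8*(4*(-9)^(3/2)/3) = 8*(4*(-27*I)/3) = 8*(-36*I) = -288*I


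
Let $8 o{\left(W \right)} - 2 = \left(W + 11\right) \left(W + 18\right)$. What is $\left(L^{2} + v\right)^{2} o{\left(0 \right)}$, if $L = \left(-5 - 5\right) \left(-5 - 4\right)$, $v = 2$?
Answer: $1641060100$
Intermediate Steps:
$o{\left(W \right)} = \frac{1}{4} + \frac{\left(11 + W\right) \left(18 + W\right)}{8}$ ($o{\left(W \right)} = \frac{1}{4} + \frac{\left(W + 11\right) \left(W + 18\right)}{8} = \frac{1}{4} + \frac{\left(11 + W\right) \left(18 + W\right)}{8}$)
$L = 90$ ($L = \left(-10\right) \left(-9\right) = 90$)
$\left(L^{2} + v\right)^{2} o{\left(0 \right)} = \left(90^{2} + 2\right)^{2} \left(25 + \frac{0^{2}}{8} + \frac{29}{8} \cdot 0\right) = \left(8100 + 2\right)^{2} \left(25 + \frac{1}{8} \cdot 0 + 0\right) = 8102^{2} \left(25 + 0 + 0\right) = 65642404 \cdot 25 = 1641060100$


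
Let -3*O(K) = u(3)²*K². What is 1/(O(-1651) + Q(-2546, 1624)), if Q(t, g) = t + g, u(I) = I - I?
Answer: -1/922 ≈ -0.0010846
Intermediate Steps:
u(I) = 0
Q(t, g) = g + t
O(K) = 0 (O(K) = -0²*K²/3 = -0*K² = -⅓*0 = 0)
1/(O(-1651) + Q(-2546, 1624)) = 1/(0 + (1624 - 2546)) = 1/(0 - 922) = 1/(-922) = -1/922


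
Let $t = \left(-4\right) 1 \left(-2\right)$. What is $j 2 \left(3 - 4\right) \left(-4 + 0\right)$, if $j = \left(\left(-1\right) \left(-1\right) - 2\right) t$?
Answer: $-64$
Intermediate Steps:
$t = 8$ ($t = \left(-4\right) \left(-2\right) = 8$)
$j = -8$ ($j = \left(\left(-1\right) \left(-1\right) - 2\right) 8 = \left(1 - 2\right) 8 = \left(-1\right) 8 = -8$)
$j 2 \left(3 - 4\right) \left(-4 + 0\right) = \left(-8\right) 2 \left(3 - 4\right) \left(-4 + 0\right) = - 16 \left(\left(-1\right) \left(-4\right)\right) = \left(-16\right) 4 = -64$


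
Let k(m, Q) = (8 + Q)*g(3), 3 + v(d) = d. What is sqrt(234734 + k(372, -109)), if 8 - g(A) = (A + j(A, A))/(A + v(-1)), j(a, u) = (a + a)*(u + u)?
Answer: sqrt(229987) ≈ 479.57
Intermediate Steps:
v(d) = -3 + d
j(a, u) = 4*a*u (j(a, u) = (2*a)*(2*u) = 4*a*u)
g(A) = 8 - (A + 4*A**2)/(-4 + A) (g(A) = 8 - (A + 4*A*A)/(A + (-3 - 1)) = 8 - (A + 4*A**2)/(A - 4) = 8 - (A + 4*A**2)/(-4 + A))
k(m, Q) = 376 + 47*Q (k(m, Q) = (8 + Q)*((-32 - 4*3**2 + 7*3)/(-4 + 3)) = (8 + Q)*((-32 - 4*9 + 21)/(-1)) = (8 + Q)*(-(-32 - 36 + 21)) = (8 + Q)*(-1*(-47)) = (8 + Q)*47 = 376 + 47*Q)
sqrt(234734 + k(372, -109)) = sqrt(234734 + (376 + 47*(-109))) = sqrt(234734 + (376 - 5123)) = sqrt(234734 - 4747) = sqrt(229987)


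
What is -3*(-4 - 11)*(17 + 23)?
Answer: 1800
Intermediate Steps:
-3*(-4 - 11)*(17 + 23) = -(-45)*40 = -3*(-600) = 1800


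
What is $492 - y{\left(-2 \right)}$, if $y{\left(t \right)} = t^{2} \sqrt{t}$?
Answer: $492 - 4 i \sqrt{2} \approx 492.0 - 5.6569 i$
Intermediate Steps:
$y{\left(t \right)} = t^{\frac{5}{2}}$
$492 - y{\left(-2 \right)} = 492 - \left(-2\right)^{\frac{5}{2}} = 492 - 4 i \sqrt{2}$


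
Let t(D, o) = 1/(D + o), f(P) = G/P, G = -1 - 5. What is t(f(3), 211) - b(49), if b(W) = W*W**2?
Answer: -24588640/209 ≈ -1.1765e+5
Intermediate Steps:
G = -6
f(P) = -6/P
b(W) = W**3
t(f(3), 211) - b(49) = 1/(-6/3 + 211) - 1*49**3 = 1/(-6*1/3 + 211) - 1*117649 = 1/(-2 + 211) - 117649 = 1/209 - 117649 = -24588640/209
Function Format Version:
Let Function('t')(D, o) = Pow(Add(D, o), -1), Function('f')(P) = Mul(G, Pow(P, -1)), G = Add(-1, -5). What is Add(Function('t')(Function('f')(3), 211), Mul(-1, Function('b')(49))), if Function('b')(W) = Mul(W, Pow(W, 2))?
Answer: Rational(-24588640, 209) ≈ -1.1765e+5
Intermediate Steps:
G = -6
Function('f')(P) = Mul(-6, Pow(P, -1))
Function('b')(W) = Pow(W, 3)
Add(Function('t')(Function('f')(3), 211), Mul(-1, Function('b')(49))) = Add(Pow(Add(Mul(-6, Pow(3, -1)), 211), -1), Mul(-1, Pow(49, 3))) = Add(Pow(Add(Mul(-6, Rational(1, 3)), 211), -1), Mul(-1, 117649)) = Add(Pow(Add(-2, 211), -1), -117649) = Add(Pow(209, -1), -117649) = Add(Rational(1, 209), -117649) = Rational(-24588640, 209)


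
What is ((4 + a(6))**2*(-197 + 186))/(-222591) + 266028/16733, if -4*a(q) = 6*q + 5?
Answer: 947562056143/59593843248 ≈ 15.900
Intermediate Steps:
a(q) = -5/4 - 3*q/2 (a(q) = -(6*q + 5)/4 = -(5 + 6*q)/4 = -5/4 - 3*q/2)
((4 + a(6))**2*(-197 + 186))/(-222591) + 266028/16733 = ((4 + (-5/4 - 3/2*6))**2*(-197 + 186))/(-222591) + 266028/16733 = ((4 + (-5/4 - 9))**2*(-11))*(-1/222591) + 266028*(1/16733) = ((4 - 41/4)**2*(-11))*(-1/222591) + 266028/16733 = ((-25/4)**2*(-11))*(-1/222591) + 266028/16733 = ((625/16)*(-11))*(-1/222591) + 266028/16733 = -6875/16*(-1/222591) + 266028/16733 = 6875/3561456 + 266028/16733 = 947562056143/59593843248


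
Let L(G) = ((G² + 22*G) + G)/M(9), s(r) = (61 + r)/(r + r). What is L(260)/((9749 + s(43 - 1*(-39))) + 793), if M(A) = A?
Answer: 12067120/15561279 ≈ 0.77546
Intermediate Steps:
s(r) = (61 + r)/(2*r) (s(r) = (61 + r)/((2*r)) = (61 + r)*(1/(2*r)) = (61 + r)/(2*r))
L(G) = G²/9 + 23*G/9 (L(G) = ((G² + 22*G) + G)/9 = (G² + 23*G)*(⅑) = G²/9 + 23*G/9)
L(260)/((9749 + s(43 - 1*(-39))) + 793) = ((⅑)*260*(23 + 260))/((9749 + (61 + (43 - 1*(-39)))/(2*(43 - 1*(-39)))) + 793) = ((⅑)*260*283)/((9749 + (61 + (43 + 39))/(2*(43 + 39))) + 793) = 73580/(9*((9749 + (½)*(61 + 82)/82) + 793)) = 73580/(9*((9749 + (½)*(1/82)*143) + 793)) = 73580/(9*((9749 + 143/164) + 793)) = 73580/(9*(1598979/164 + 793)) = 73580/(9*(1729031/164)) = (73580/9)*(164/1729031) = 12067120/15561279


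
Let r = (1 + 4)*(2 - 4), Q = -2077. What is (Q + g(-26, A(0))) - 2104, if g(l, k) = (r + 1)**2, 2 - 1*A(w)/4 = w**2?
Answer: -4100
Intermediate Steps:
A(w) = 8 - 4*w**2
r = -10 (r = 5*(-2) = -10)
g(l, k) = 81 (g(l, k) = (-10 + 1)**2 = (-9)**2 = 81)
(Q + g(-26, A(0))) - 2104 = (-2077 + 81) - 2104 = -1996 - 2104 = -4100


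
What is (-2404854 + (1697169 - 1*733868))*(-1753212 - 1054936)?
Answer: 4048094173844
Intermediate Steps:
(-2404854 + (1697169 - 1*733868))*(-1753212 - 1054936) = (-2404854 + (1697169 - 733868))*(-2808148) = (-2404854 + 963301)*(-2808148) = -1441553*(-2808148) = 4048094173844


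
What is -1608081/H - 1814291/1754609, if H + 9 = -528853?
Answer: 1862043828487/927946024958 ≈ 2.0066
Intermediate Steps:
H = -528862 (H = -9 - 528853 = -528862)
-1608081/H - 1814291/1754609 = -1608081/(-528862) - 1814291/1754609 = -1608081*(-1/528862) - 1814291*1/1754609 = 1608081/528862 - 1814291/1754609 = 1862043828487/927946024958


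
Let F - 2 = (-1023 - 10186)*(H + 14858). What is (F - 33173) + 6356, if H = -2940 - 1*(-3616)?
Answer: -174147421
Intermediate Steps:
H = 676 (H = -2940 + 3616 = 676)
F = -174120604 (F = 2 + (-1023 - 10186)*(676 + 14858) = 2 - 11209*15534 = 2 - 174120606 = -174120604)
(F - 33173) + 6356 = (-174120604 - 33173) + 6356 = -174153777 + 6356 = -174147421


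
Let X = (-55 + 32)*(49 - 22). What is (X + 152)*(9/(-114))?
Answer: 1407/38 ≈ 37.026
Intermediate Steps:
X = -621 (X = -23*27 = -621)
(X + 152)*(9/(-114)) = (-621 + 152)*(9/(-114)) = -4221*(-1)/114 = -469*(-3/38) = 1407/38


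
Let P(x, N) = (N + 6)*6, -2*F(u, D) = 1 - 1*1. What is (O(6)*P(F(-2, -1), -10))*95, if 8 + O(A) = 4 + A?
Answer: -4560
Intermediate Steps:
F(u, D) = 0 (F(u, D) = -(1 - 1*1)/2 = -(1 - 1)/2 = -½*0 = 0)
P(x, N) = 36 + 6*N (P(x, N) = (6 + N)*6 = 36 + 6*N)
O(A) = -4 + A (O(A) = -8 + (4 + A) = -4 + A)
(O(6)*P(F(-2, -1), -10))*95 = ((-4 + 6)*(36 + 6*(-10)))*95 = (2*(36 - 60))*95 = (2*(-24))*95 = -48*95 = -4560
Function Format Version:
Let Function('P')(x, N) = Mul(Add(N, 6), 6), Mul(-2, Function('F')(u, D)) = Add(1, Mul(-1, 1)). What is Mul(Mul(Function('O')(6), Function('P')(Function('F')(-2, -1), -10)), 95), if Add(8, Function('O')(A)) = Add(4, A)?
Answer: -4560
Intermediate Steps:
Function('F')(u, D) = 0 (Function('F')(u, D) = Mul(Rational(-1, 2), Add(1, Mul(-1, 1))) = Mul(Rational(-1, 2), Add(1, -1)) = Mul(Rational(-1, 2), 0) = 0)
Function('P')(x, N) = Add(36, Mul(6, N)) (Function('P')(x, N) = Mul(Add(6, N), 6) = Add(36, Mul(6, N)))
Function('O')(A) = Add(-4, A) (Function('O')(A) = Add(-8, Add(4, A)) = Add(-4, A))
Mul(Mul(Function('O')(6), Function('P')(Function('F')(-2, -1), -10)), 95) = Mul(Mul(Add(-4, 6), Add(36, Mul(6, -10))), 95) = Mul(Mul(2, Add(36, -60)), 95) = Mul(Mul(2, -24), 95) = Mul(-48, 95) = -4560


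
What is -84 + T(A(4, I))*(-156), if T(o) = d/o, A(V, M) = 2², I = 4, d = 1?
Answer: -123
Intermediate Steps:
A(V, M) = 4
T(o) = 1/o
-84 + T(A(4, I))*(-156) = -84 - 156/4 = -84 + (¼)*(-156) = -84 - 39 = -123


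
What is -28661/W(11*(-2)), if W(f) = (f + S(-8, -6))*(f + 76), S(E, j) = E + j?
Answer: 28661/1944 ≈ 14.743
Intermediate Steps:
W(f) = (-14 + f)*(76 + f) (W(f) = (f + (-8 - 6))*(f + 76) = (f - 14)*(76 + f) = (-14 + f)*(76 + f))
-28661/W(11*(-2)) = -28661/(-1064 + (11*(-2))² + 62*(11*(-2))) = -28661/(-1064 + (-22)² + 62*(-22)) = -28661/(-1064 + 484 - 1364) = -28661/(-1944) = -28661*(-1/1944) = 28661/1944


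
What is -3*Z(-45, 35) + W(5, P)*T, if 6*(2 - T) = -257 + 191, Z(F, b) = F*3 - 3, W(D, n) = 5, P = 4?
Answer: 479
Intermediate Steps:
Z(F, b) = -3 + 3*F (Z(F, b) = 3*F - 3 = -3 + 3*F)
T = 13 (T = 2 - (-257 + 191)/6 = 2 - ⅙*(-66) = 2 + 11 = 13)
-3*Z(-45, 35) + W(5, P)*T = -3*(-3 + 3*(-45)) + 5*13 = -3*(-3 - 135) + 65 = -3*(-138) + 65 = 414 + 65 = 479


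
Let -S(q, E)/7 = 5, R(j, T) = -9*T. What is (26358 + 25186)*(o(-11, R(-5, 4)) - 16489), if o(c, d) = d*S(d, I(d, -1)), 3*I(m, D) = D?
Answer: -784963576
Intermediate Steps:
I(m, D) = D/3
S(q, E) = -35 (S(q, E) = -7*5 = -35)
o(c, d) = -35*d (o(c, d) = d*(-35) = -35*d)
(26358 + 25186)*(o(-11, R(-5, 4)) - 16489) = (26358 + 25186)*(-(-315)*4 - 16489) = 51544*(-35*(-36) - 16489) = 51544*(1260 - 16489) = 51544*(-15229) = -784963576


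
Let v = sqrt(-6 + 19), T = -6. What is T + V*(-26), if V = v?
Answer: -6 - 26*sqrt(13) ≈ -99.744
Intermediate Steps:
v = sqrt(13) ≈ 3.6056
V = sqrt(13) ≈ 3.6056
T + V*(-26) = -6 + sqrt(13)*(-26) = -6 - 26*sqrt(13)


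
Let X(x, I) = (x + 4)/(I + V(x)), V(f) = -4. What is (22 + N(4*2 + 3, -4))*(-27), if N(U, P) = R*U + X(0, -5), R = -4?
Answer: 606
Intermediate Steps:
X(x, I) = (4 + x)/(-4 + I) (X(x, I) = (x + 4)/(I - 4) = (4 + x)/(-4 + I))
N(U, P) = -4/9 - 4*U (N(U, P) = -4*U + (4 + 0)/(-4 - 5) = -4*U + 4/(-9) = -4*U - ⅑*4 = -4*U - 4/9 = -4/9 - 4*U)
(22 + N(4*2 + 3, -4))*(-27) = (22 + (-4/9 - 4*(4*2 + 3)))*(-27) = (22 + (-4/9 - 4*(8 + 3)))*(-27) = (22 + (-4/9 - 4*11))*(-27) = (22 + (-4/9 - 44))*(-27) = (22 - 400/9)*(-27) = -202/9*(-27) = 606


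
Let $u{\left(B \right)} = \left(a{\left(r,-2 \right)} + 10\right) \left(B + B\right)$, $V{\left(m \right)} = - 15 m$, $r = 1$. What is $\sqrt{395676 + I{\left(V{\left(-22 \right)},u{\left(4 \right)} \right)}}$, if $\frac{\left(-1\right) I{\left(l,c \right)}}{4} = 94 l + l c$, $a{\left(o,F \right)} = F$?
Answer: $2 \sqrt{46779} \approx 432.57$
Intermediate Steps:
$u{\left(B \right)} = 16 B$ ($u{\left(B \right)} = \left(-2 + 10\right) \left(B + B\right) = 8 \cdot 2 B = 16 B$)
$I{\left(l,c \right)} = - 376 l - 4 c l$ ($I{\left(l,c \right)} = - 4 \left(94 l + l c\right) = - 4 \left(94 l + c l\right) = - 376 l - 4 c l$)
$\sqrt{395676 + I{\left(V{\left(-22 \right)},u{\left(4 \right)} \right)}} = \sqrt{395676 - 4 \left(\left(-15\right) \left(-22\right)\right) \left(94 + 16 \cdot 4\right)} = \sqrt{395676 - 1320 \left(94 + 64\right)} = \sqrt{395676 - 1320 \cdot 158} = \sqrt{395676 - 208560} = \sqrt{187116} = 2 \sqrt{46779}$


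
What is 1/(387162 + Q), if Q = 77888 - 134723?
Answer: 1/330327 ≈ 3.0273e-6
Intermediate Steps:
Q = -56835
1/(387162 + Q) = 1/(387162 - 56835) = 1/330327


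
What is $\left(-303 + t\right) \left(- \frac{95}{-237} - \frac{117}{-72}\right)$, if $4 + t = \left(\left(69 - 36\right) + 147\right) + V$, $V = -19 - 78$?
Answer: $- \frac{107548}{237} \approx -453.79$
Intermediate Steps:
$V = -97$ ($V = -19 - 78 = -97$)
$t = 79$ ($t = -4 + \left(\left(\left(69 - 36\right) + 147\right) - 97\right) = -4 + \left(\left(33 + 147\right) - 97\right) = -4 + \left(180 - 97\right) = -4 + 83 = 79$)
$\left(-303 + t\right) \left(- \frac{95}{-237} - \frac{117}{-72}\right) = \left(-303 + 79\right) \left(- \frac{95}{-237} - \frac{117}{-72}\right) = - 224 \left(\left(-95\right) \left(- \frac{1}{237}\right) - - \frac{13}{8}\right) = - 224 \left(\frac{95}{237} + \frac{13}{8}\right) = \left(-224\right) \frac{3841}{1896} = - \frac{107548}{237}$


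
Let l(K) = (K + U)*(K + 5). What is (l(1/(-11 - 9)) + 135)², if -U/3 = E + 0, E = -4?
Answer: 6031230921/160000 ≈ 37695.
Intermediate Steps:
U = 12 (U = -3*(-4 + 0) = -3*(-4) = 12)
l(K) = (5 + K)*(12 + K) (l(K) = (K + 12)*(K + 5) = (12 + K)*(5 + K) = (5 + K)*(12 + K))
(l(1/(-11 - 9)) + 135)² = ((60 + (1/(-11 - 9))² + 17/(-11 - 9)) + 135)² = ((60 + (1/(-20))² + 17/(-20)) + 135)² = ((60 + (-1/20)² + 17*(-1/20)) + 135)² = ((60 + 1/400 - 17/20) + 135)² = (23661/400 + 135)² = (77661/400)² = 6031230921/160000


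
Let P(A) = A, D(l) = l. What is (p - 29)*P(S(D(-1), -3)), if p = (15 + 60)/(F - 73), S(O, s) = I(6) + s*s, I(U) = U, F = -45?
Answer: -52455/118 ≈ -444.53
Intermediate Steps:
S(O, s) = 6 + s**2 (S(O, s) = 6 + s*s = 6 + s**2)
p = -75/118 (p = (15 + 60)/(-45 - 73) = 75/(-118) = 75*(-1/118) = -75/118 ≈ -0.63559)
(p - 29)*P(S(D(-1), -3)) = (-75/118 - 29)*(6 + (-3)**2) = -3497*(6 + 9)/118 = -3497/118*15 = -52455/118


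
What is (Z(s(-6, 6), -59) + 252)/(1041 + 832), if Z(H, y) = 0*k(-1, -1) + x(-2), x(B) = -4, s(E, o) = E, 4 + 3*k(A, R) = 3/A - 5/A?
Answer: 248/1873 ≈ 0.13241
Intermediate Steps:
k(A, R) = -4/3 - 2/(3*A) (k(A, R) = -4/3 + (3/A - 5/A)/3 = -4/3 + (-2/A)/3 = -4/3 - 2/(3*A))
Z(H, y) = -4 (Z(H, y) = 0*((⅔)*(-1 - 2*(-1))/(-1)) - 4 = 0*((⅔)*(-1)*(-1 + 2)) - 4 = 0*((⅔)*(-1)*1) - 4 = 0*(-⅔) - 4 = 0 - 4 = -4)
(Z(s(-6, 6), -59) + 252)/(1041 + 832) = (-4 + 252)/(1041 + 832) = 248/1873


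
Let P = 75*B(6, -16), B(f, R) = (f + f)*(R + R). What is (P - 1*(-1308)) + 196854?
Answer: 169362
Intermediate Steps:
B(f, R) = 4*R*f (B(f, R) = (2*f)*(2*R) = 4*R*f)
P = -28800 (P = 75*(4*(-16)*6) = 75*(-384) = -28800)
(P - 1*(-1308)) + 196854 = (-28800 - 1*(-1308)) + 196854 = (-28800 + 1308) + 196854 = -27492 + 196854 = 169362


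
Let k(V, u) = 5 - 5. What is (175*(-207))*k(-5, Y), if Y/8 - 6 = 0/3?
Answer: 0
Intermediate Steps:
Y = 48 (Y = 48 + 8*(0/3) = 48 + 8*(0*(⅓)) = 48 + 8*0 = 48 + 0 = 48)
k(V, u) = 0
(175*(-207))*k(-5, Y) = (175*(-207))*0 = -36225*0 = 0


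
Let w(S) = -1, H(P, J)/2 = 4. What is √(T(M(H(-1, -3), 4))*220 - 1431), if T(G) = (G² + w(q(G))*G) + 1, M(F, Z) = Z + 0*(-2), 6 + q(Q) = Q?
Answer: √1429 ≈ 37.802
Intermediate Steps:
H(P, J) = 8 (H(P, J) = 2*4 = 8)
q(Q) = -6 + Q
M(F, Z) = Z (M(F, Z) = Z + 0 = Z)
T(G) = 1 + G² - G (T(G) = (G² - G) + 1 = 1 + G² - G)
√(T(M(H(-1, -3), 4))*220 - 1431) = √((1 + 4² - 1*4)*220 - 1431) = √((1 + 16 - 4)*220 - 1431) = √(13*220 - 1431) = √(2860 - 1431) = √1429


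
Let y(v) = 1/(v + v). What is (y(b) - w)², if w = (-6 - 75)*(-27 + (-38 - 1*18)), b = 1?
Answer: 180768025/4 ≈ 4.5192e+7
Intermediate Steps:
y(v) = 1/(2*v)
w = 6723 (w = -81*(-27 + (-38 - 18)) = -81*(-27 - 56) = -81*(-83) = 6723)
(y(b) - w)² = ((½)/1 - 1*6723)² = ((½)*1 - 6723)² = (½ - 6723)² = (-13445/2)² = 180768025/4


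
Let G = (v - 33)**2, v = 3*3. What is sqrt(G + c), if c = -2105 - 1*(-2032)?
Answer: sqrt(503) ≈ 22.428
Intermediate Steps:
v = 9
c = -73 (c = -2105 + 2032 = -73)
G = 576 (G = (9 - 33)**2 = (-24)**2 = 576)
sqrt(G + c) = sqrt(576 - 73) = sqrt(503)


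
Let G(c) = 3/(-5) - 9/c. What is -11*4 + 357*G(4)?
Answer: -21229/20 ≈ -1061.4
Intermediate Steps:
G(c) = -⅗ - 9/c (G(c) = 3*(-⅕) - 9/c = -⅗ - 9/c)
-11*4 + 357*G(4) = -11*4 + 357*(-⅗ - 9/4) = -44 + 357*(-⅗ - 9*¼) = -44 + 357*(-⅗ - 9/4) = -44 + 357*(-57/20) = -44 - 20349/20 = -21229/20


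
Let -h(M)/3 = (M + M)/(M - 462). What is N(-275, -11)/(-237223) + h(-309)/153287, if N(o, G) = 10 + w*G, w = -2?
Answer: -1407236102/9345342914257 ≈ -0.00015058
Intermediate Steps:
N(o, G) = 10 - 2*G
h(M) = -6*M/(-462 + M) (h(M) = -3*(M + M)/(M - 462) = -3*2*M/(-462 + M) = -6*M/(-462 + M))
N(-275, -11)/(-237223) + h(-309)/153287 = (10 - 2*(-11))/(-237223) - 6*(-309)/(-462 - 309)/153287 = (10 + 22)*(-1/237223) - 6*(-309)/(-771)*(1/153287) = 32*(-1/237223) - 6*(-309)*(-1/771)*(1/153287) = -32/237223 - 618/257*1/153287 = -32/237223 - 618/39394759 = -1407236102/9345342914257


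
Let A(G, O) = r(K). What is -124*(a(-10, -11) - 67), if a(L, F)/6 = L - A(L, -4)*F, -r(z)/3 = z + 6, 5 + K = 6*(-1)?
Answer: -107012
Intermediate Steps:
K = -11 (K = -5 + 6*(-1) = -5 - 6 = -11)
r(z) = -18 - 3*z (r(z) = -3*(z + 6) = -3*(6 + z) = -18 - 3*z)
A(G, O) = 15 (A(G, O) = -18 - 3*(-11) = -18 + 33 = 15)
a(L, F) = -90*F + 6*L (a(L, F) = 6*(L - 15*F) = -90*F + 6*L)
-124*(a(-10, -11) - 67) = -124*((-90*(-11) + 6*(-10)) - 67) = -124*((990 - 60) - 67) = -124*(930 - 67) = -124*863 = -107012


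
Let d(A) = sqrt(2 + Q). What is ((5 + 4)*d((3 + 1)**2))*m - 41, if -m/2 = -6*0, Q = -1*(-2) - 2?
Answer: -41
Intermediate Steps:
Q = 0 (Q = 2 - 2 = 0)
m = 0 (m = -(-12)*0 = -2*0 = 0)
d(A) = sqrt(2) (d(A) = sqrt(2 + 0) = sqrt(2))
((5 + 4)*d((3 + 1)**2))*m - 41 = ((5 + 4)*sqrt(2))*0 - 41 = (9*sqrt(2))*0 - 41 = 0 - 41 = -41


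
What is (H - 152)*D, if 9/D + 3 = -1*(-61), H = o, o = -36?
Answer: -846/29 ≈ -29.172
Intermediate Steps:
H = -36
D = 9/58 (D = 9/(-3 - 1*(-61)) = 9/(-3 + 61) = 9/58 ≈ 0.15517)
(H - 152)*D = (-36 - 152)*(9/58) = -188*9/58 = -846/29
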